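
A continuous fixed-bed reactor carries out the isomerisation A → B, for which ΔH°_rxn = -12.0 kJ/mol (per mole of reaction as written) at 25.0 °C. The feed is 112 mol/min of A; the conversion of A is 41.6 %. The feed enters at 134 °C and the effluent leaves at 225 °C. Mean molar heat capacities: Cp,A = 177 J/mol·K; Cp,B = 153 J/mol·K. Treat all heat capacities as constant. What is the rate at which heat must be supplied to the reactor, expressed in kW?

Q_in = 17.0 kW

Extent of reaction ξ = 0.416 × 112 = 46.592 mol/min
Reaction term: ξ·ΔH°_rxn = 46.592 × -12.0 = -559.1 kJ/min
Sensible, feed 134→25 °C: -2160.8 kJ/min
Outlet flows (mol/min): A 65.408, B 46.592
Sensible, products 25→225 °C: 3741.2 kJ/min
Q = ΔH = 1021.2 kJ/min = 17.021 kW
Heat supplied = 17.021 kW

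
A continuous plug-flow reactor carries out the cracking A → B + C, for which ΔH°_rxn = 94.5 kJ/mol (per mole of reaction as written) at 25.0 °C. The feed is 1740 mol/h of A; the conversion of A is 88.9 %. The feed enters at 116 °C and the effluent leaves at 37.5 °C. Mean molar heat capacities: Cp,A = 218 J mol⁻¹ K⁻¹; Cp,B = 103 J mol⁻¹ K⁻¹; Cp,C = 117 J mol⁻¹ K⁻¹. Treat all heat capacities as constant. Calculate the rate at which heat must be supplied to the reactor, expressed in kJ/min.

Extent of reaction ξ = 0.889 × 1740 = 1546.9 mol/h
Reaction term: ξ·ΔH°_rxn = 1546.9 × 94.5 = 146180 kJ/h
Sensible, feed 116→25 °C: -34518 kJ/h
Outlet flows (mol/h): A 193.14, B 1546.9, C 1546.9
Sensible, products 25→37.5 °C: 4780.2 kJ/h
Q = ΔH = 116440 kJ/h = 32.345 kW
Heat supplied = 1940.7 kJ/min

Q_in = 1940 kJ/min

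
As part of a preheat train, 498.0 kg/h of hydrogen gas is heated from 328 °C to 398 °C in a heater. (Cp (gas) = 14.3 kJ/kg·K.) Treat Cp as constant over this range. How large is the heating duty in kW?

Q = 138 kW

Q = ṁ·Cp·ΔT = 498.0 × 14.3 × (398 − 328) = 498500 kJ/h
Converting: 498500 / 3600 s = 138.47 kW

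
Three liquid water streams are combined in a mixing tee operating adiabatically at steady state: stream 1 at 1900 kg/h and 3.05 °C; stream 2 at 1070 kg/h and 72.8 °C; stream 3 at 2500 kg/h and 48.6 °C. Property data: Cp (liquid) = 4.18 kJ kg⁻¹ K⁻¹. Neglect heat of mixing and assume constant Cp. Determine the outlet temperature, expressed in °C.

T_out = 37.5 °C

Adiabatic, steady state ⇒ Σ ṁᵢCp,ᵢ(T_out − Tᵢ) = 0
T_out = Σ ṁᵢCp,ᵢTᵢ / Σ ṁᵢCp,ᵢ
      = 857700 / 22865 = 37.512 °C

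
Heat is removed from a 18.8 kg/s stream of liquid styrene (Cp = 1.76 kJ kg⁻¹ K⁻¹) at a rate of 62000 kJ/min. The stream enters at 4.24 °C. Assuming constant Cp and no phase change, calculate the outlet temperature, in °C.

T_out = -27.0 °C

Q = 62000 kJ/min = 1033.3 kJ/s
ΔT = Q/(ṁ·Cp) = 1033.3/(18.8×1.76) = 31.23 K
T_out = 4.24 − 31.23 = -26.99 °C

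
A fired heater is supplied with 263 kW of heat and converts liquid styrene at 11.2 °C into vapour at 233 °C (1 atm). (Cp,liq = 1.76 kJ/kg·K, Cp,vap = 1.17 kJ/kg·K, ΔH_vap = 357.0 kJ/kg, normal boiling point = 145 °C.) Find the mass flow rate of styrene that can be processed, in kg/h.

ṁ = 1360 kg/h

Δh = 1.76×(145−11.2) + 357.0 + 1.17×(233−145) = 695.45 kJ/kg
Q = 263 kW = 263 kJ/s = 946800 kJ/h
ṁ = Q/Δh = 946800 / 695.45 = 1361.4 kg/h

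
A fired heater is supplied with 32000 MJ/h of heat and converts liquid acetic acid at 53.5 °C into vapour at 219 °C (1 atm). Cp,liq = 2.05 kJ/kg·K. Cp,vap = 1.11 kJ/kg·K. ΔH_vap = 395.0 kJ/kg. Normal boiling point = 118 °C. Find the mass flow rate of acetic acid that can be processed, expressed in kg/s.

Δh = 2.05×(118−53.5) + 395.0 + 1.11×(219−118) = 639.34 kJ/kg
Q = 32000 MJ/h = 8888.9 kJ/s = 8888.9 kJ/s
ṁ = Q/Δh = 8888.9 / 639.34 = 13.903 kg/s

ṁ = 13.9 kg/s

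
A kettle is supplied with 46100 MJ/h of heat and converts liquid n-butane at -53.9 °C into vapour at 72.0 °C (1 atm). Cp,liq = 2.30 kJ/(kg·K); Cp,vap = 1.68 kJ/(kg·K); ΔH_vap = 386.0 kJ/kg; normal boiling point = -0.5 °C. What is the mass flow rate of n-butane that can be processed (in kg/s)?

ṁ = 20.3 kg/s

Δh = 2.30×(-0.5−-53.9) + 386.0 + 1.68×(72.0−-0.5) = 630.62 kJ/kg
Q = 46100 MJ/h = 12806 kJ/s = 12806 kJ/s
ṁ = Q/Δh = 12806 / 630.62 = 20.306 kg/s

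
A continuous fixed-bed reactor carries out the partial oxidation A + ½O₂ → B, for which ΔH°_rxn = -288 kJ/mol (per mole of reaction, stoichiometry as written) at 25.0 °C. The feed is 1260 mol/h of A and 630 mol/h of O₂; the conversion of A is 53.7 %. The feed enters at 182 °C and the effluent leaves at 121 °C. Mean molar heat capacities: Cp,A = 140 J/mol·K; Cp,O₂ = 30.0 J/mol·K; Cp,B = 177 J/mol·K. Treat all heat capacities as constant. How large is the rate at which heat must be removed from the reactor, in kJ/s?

Q_out = 57.0 kJ/s

Extent of reaction ξ = 0.537 × 1260 = 676.62 mol/h
Reaction term: ξ·ΔH°_rxn = 676.62 × -288 = -194870 kJ/h
Sensible, feed 182→25 °C: -30662 kJ/h
Outlet flows (mol/h): A 583.38, O₂ 291.69, B 676.62
Sensible, products 25→121 °C: 20178 kJ/h
Q = ΔH = -205350 kJ/h = -57.042 kW
Heat removed = 57.042 kJ/s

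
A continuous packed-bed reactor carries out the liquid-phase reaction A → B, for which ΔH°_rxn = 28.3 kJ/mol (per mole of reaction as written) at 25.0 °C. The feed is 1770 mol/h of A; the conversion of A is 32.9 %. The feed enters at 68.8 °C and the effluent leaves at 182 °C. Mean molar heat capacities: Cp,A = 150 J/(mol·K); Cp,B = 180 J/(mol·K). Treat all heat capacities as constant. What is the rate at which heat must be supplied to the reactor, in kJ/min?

Q_in = 821 kJ/min

Extent of reaction ξ = 0.329 × 1770 = 582.33 mol/h
Reaction term: ξ·ΔH°_rxn = 582.33 × 28.3 = 16480 kJ/h
Sensible, feed 68.8→25 °C: -11629 kJ/h
Outlet flows (mol/h): A 1187.7, B 582.33
Sensible, products 25→182 °C: 44426 kJ/h
Q = ΔH = 49277 kJ/h = 13.688 kW
Heat supplied = 821.29 kJ/min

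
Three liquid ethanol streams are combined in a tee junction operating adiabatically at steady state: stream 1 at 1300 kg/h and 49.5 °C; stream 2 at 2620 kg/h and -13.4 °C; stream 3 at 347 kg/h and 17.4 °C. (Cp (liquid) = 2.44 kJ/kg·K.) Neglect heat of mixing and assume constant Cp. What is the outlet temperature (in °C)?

No heat crosses the boundary, so H_out = H_in.
T_out = Σ ṁᵢCp,ᵢTᵢ / Σ ṁᵢCp,ᵢ
      = 86083 / 10411 = 8.2681 °C

T_out = 8.27 °C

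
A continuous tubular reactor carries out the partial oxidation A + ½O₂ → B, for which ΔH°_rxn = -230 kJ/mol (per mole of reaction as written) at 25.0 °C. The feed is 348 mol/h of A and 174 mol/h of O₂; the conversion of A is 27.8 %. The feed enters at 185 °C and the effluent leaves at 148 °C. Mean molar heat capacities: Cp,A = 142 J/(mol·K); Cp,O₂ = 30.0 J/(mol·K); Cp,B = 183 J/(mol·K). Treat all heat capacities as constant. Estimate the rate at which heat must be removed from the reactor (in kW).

Extent of reaction ξ = 0.278 × 348 = 96.744 mol/h
Reaction term: ξ·ΔH°_rxn = 96.744 × -230 = -22251 kJ/h
Sensible, feed 185→25 °C: -8741.8 kJ/h
Outlet flows (mol/h): A 251.26, O₂ 125.63, B 96.744
Sensible, products 25→148 °C: 7029.6 kJ/h
Q = ΔH = -23963 kJ/h = -6.6565 kW
Heat removed = 6.6565 kW

Q_out = 6.66 kW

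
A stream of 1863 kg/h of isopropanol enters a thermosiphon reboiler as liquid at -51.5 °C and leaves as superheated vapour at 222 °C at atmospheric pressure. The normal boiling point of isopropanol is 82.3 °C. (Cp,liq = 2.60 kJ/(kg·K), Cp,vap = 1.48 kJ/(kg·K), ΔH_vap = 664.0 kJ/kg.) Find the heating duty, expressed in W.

Q = 631000 W

liquid -51.5→82.3 °C: 347.88 kJ/kg
vaporisation at 82.3 °C: 664 kJ/kg
vapour 82.3→222 °C: 206.76 kJ/kg
Δh = 347.88 + 664 + 206.76 = 1218.6 kJ/kg
Q = ṁ·Δh = 1863 kg/h × 1218.6 kJ/kg = 2.2703e+06 kJ/h
|Q| = 630.64 kW = 630640 W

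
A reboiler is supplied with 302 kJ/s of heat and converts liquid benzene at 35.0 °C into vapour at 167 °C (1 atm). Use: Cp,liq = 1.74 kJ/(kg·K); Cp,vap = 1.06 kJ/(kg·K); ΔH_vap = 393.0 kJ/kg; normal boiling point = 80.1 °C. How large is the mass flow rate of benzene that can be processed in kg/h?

Δh = 1.74×(80.1−35.0) + 393.0 + 1.06×(167−80.1) = 563.59 kJ/kg
Q = 302 kJ/s = 302 kJ/s = 1.0872e+06 kJ/h
ṁ = Q/Δh = 1.0872e+06 / 563.59 = 1929.1 kg/h

ṁ = 1930 kg/h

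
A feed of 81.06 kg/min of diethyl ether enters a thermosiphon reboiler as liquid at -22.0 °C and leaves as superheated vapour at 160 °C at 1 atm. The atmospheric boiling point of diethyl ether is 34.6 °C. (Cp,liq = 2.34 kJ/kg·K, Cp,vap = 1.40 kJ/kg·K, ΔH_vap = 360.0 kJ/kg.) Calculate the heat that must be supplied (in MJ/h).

liquid -22.0→34.6 °C: 132.44 kJ/kg
vaporisation at 34.6 °C: 360 kJ/kg
vapour 34.6→160 °C: 175.56 kJ/kg
Δh = 132.44 + 360 + 175.56 = 668 kJ/kg
Q = ṁ·Δh = 81.06 kg/min × 668 kJ/kg = 54148 kJ/min
|Q| = 902.47 kW = 3248.9 MJ/h

Q = 3250 MJ/h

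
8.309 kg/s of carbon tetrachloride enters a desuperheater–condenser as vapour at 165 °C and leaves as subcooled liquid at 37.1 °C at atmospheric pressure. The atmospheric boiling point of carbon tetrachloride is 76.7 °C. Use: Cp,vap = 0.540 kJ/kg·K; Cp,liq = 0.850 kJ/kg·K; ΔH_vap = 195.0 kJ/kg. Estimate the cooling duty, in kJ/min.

vapour 165→76.7 °C: -47.682 kJ/kg
condensation at 76.7 °C: -195 kJ/kg
liquid 76.7→37.1 °C: -33.66 kJ/kg
Δh = -47.682 + -195 + -33.66 = -276.34 kJ/kg
Q = ṁ·Δh = 8.309 kg/s × -276.34 kJ/kg = -2296.1 kJ/s
|Q| = 2296.1 kW = 137770 kJ/min

Q_c = 138000 kJ/min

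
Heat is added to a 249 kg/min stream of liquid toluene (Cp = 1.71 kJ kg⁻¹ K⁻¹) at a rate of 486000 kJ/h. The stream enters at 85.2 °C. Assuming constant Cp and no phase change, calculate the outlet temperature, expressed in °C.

T_out = 104 °C

Q = 486000 kJ/h = 8100 kJ/min
ΔT = Q/(ṁ·Cp) = 8100/(249×1.71) = 19.023 K
T_out = 85.2 + 19.023 = 104.22 °C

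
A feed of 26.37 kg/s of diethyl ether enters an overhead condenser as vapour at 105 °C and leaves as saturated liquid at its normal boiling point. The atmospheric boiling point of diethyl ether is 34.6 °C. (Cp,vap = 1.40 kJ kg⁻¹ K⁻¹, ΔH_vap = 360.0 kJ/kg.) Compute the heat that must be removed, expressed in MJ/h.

vapour 105→34.6 °C: -98.56 kJ/kg
condensation at 34.6 °C: -360 kJ/kg
Δh = -98.56 + -360 = -458.56 kJ/kg
Q = ṁ·Δh = 26.37 kg/s × -458.56 kJ/kg = -12092 kJ/s
|Q| = 12092 kW = 43532 MJ/h

Q_c = 43500 MJ/h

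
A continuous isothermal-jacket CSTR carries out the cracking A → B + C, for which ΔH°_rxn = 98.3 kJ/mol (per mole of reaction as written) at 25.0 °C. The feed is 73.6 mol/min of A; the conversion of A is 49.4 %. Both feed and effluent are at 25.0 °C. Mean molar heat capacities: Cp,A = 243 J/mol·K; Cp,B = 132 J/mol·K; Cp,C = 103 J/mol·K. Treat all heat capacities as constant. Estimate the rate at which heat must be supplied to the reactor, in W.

Extent of reaction ξ = 0.494 × 73.6 = 36.358 mol/min
Reaction term: ξ·ΔH°_rxn = 36.358 × 98.3 = 3574 kJ/min
Q = ΔH = 3574 kJ/min = 59.567 kW
Heat supplied = 59567 W

Q_in = 59600 W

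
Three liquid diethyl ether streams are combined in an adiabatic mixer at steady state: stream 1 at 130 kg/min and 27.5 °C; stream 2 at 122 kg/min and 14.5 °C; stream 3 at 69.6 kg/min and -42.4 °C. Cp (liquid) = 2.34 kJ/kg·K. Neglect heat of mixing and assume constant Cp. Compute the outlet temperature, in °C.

Energy balance with Q = 0: Σ ṁᵢCp,ᵢ(T_out − Tᵢ) = 0
T_out = Σ ṁᵢCp,ᵢTᵢ / Σ ṁᵢCp,ᵢ
      = 5599.5 / 752.54 = 7.4408 °C

T_out = 7.44 °C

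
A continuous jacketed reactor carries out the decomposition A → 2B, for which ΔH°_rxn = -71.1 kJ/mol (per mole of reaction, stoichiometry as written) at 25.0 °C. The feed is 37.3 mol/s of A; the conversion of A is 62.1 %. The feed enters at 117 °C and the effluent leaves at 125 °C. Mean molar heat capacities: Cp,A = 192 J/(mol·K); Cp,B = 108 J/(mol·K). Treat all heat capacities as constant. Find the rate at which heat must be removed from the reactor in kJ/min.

Q_out = 92000 kJ/min

Extent of reaction ξ = 0.621 × 37.3 = 23.163 mol/s
Reaction term: ξ·ΔH°_rxn = 23.163 × -71.1 = -1646.9 kJ/s
Sensible, feed 117→25 °C: -658.87 kJ/s
Outlet flows (mol/s): A 14.137, B 46.327
Sensible, products 25→125 °C: 771.75 kJ/s
Q = ΔH = -1534 kJ/s = -1534 kW
Heat removed = 92042 kJ/min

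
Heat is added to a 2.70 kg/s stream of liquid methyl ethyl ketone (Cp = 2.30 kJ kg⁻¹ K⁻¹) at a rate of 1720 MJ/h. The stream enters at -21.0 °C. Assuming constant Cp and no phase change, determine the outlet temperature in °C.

Q = 1720 MJ/h = 477.78 kJ/s
ΔT = Q/(ṁ·Cp) = 477.78/(2.70×2.30) = 76.937 K
T_out = -21.0 + 76.937 = 55.937 °C

T_out = 55.9 °C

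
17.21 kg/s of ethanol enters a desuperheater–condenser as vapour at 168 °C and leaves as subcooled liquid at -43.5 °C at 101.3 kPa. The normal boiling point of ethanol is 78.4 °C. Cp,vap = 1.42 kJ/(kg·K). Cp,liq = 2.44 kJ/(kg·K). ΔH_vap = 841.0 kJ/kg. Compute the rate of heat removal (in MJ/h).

vapour 168→78.4 °C: -127.23 kJ/kg
condensation at 78.4 °C: -841 kJ/kg
liquid 78.4→-43.5 °C: -297.44 kJ/kg
Δh = -127.23 + -841 + -297.44 = -1265.7 kJ/kg
Q = ṁ·Δh = 17.21 kg/s × -1265.7 kJ/kg = -21782 kJ/s
|Q| = 21782 kW = 78416 MJ/h

Q_c = 78400 MJ/h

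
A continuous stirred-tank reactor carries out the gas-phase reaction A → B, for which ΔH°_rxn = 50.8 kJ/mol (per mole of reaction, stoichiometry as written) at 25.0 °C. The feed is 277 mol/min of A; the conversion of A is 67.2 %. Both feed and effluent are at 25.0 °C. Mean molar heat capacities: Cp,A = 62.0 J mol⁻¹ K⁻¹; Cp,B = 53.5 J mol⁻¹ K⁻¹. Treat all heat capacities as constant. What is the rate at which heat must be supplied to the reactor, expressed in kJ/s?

Q_in = 158 kJ/s

Extent of reaction ξ = 0.672 × 277 = 186.14 mol/min
Reaction term: ξ·ΔH°_rxn = 186.14 × 50.8 = 9456.1 kJ/min
Q = ΔH = 9456.1 kJ/min = 157.6 kW
Heat supplied = 157.6 kJ/s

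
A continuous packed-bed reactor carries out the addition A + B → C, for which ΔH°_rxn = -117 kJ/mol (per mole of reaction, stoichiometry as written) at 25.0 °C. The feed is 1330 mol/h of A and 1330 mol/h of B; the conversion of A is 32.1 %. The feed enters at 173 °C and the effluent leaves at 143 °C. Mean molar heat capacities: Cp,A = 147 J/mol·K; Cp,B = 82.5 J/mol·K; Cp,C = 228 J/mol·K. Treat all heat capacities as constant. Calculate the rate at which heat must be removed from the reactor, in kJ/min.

Q_out = 986 kJ/min

Extent of reaction ξ = 0.321 × 1330 = 426.93 mol/h
Reaction term: ξ·ΔH°_rxn = 426.93 × -117 = -49951 kJ/h
Sensible, feed 173→25 °C: -45175 kJ/h
Outlet flows (mol/h): A 903.07, B 903.07, C 426.93
Sensible, products 25→143 °C: 35942 kJ/h
Q = ΔH = -59183 kJ/h = -16.44 kW
Heat removed = 986.39 kJ/min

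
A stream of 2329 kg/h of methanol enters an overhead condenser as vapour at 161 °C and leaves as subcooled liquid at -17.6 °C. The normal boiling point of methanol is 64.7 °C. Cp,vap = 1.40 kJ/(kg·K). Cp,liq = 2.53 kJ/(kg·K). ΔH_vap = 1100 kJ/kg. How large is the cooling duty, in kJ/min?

Q_c = 56000 kJ/min

vapour 161→64.7 °C: -134.82 kJ/kg
condensation at 64.7 °C: -1100 kJ/kg
liquid 64.7→-17.6 °C: -208.22 kJ/kg
Δh = -134.82 + -1100 + -208.22 = -1443 kJ/kg
Q = ṁ·Δh = 2329 kg/h × -1443 kJ/kg = -3.3608e+06 kJ/h
|Q| = 933.57 kW = 56014 kJ/min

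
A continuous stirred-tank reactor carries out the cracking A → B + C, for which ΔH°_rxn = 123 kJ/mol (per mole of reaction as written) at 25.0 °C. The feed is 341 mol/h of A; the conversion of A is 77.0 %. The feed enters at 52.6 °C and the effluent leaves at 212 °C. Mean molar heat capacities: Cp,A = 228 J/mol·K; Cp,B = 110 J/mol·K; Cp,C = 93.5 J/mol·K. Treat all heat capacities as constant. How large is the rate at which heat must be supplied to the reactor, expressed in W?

Q_in = 12100 W

Extent of reaction ξ = 0.770 × 341 = 262.57 mol/h
Reaction term: ξ·ΔH°_rxn = 262.57 × 123 = 32296 kJ/h
Sensible, feed 52.6→25 °C: -2145.8 kJ/h
Outlet flows (mol/h): A 78.43, B 262.57, C 262.57
Sensible, products 25→212 °C: 13336 kJ/h
Q = ΔH = 43486 kJ/h = 12.079 kW
Heat supplied = 12079 W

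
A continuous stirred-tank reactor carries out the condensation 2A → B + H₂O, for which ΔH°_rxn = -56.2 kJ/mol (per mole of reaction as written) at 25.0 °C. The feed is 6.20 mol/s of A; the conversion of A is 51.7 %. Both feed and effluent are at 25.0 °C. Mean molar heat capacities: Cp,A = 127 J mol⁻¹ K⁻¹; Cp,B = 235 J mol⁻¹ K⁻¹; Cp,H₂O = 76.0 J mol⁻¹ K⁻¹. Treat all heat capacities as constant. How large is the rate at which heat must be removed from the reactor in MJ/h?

Q_out = 324 MJ/h

Extent of reaction ξ = 0.517 × 6.20 / 2 = 1.6027 mol/s
Reaction term: ξ·ΔH°_rxn = 1.6027 × -56.2 = -90.072 kJ/s
Q = ΔH = -90.072 kJ/s = -90.072 kW
Heat removed = 324.26 MJ/h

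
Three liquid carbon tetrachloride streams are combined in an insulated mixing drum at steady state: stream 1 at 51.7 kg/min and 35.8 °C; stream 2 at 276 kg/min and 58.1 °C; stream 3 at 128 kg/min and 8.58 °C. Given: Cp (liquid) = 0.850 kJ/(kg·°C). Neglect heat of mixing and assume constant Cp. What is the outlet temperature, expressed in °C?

No heat crosses the boundary, so H_out = H_in.
Σ ṁᵢCp,ᵢTᵢ = 51.7×0.850×35.8 + 276×0.850×58.1 + 128×0.850×8.58 = 16137
Σ ṁᵢCp,ᵢ = 51.7×0.850 + 276×0.850 + 128×0.850 = 387.34
T_out = 16137 / 387.34 = 41.661 °C

T_out = 41.7 °C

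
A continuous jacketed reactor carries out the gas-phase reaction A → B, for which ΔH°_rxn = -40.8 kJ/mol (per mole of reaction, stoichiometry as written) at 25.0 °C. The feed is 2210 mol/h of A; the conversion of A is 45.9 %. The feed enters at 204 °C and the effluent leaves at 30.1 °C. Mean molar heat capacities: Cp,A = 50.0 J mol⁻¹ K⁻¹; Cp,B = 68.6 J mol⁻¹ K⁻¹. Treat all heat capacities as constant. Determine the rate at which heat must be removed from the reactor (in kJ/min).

Extent of reaction ξ = 0.459 × 2210 = 1014.4 mol/h
Reaction term: ξ·ΔH°_rxn = 1014.4 × -40.8 = -41387 kJ/h
Sensible, feed 204→25 °C: -19780 kJ/h
Outlet flows (mol/h): A 1195.6, B 1014.4
Sensible, products 25→30.1 °C: 659.78 kJ/h
Q = ΔH = -60507 kJ/h = -16.807 kW
Heat removed = 1008.4 kJ/min

Q_out = 1010 kJ/min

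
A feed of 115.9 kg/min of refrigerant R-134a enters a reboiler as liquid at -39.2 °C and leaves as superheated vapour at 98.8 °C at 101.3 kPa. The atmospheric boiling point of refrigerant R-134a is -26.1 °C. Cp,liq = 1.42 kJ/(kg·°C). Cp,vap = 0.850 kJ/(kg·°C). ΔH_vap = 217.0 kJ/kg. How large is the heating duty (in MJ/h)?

Q = 2380 MJ/h

liquid -39.2→-26.1 °C: 18.602 kJ/kg
vaporisation at -26.1 °C: 217 kJ/kg
vapour -26.1→98.8 °C: 106.17 kJ/kg
Δh = 18.602 + 217 + 106.17 = 341.77 kJ/kg
Q = ṁ·Δh = 115.9 kg/min × 341.77 kJ/kg = 39611 kJ/min
|Q| = 660.18 kW = 2376.6 MJ/h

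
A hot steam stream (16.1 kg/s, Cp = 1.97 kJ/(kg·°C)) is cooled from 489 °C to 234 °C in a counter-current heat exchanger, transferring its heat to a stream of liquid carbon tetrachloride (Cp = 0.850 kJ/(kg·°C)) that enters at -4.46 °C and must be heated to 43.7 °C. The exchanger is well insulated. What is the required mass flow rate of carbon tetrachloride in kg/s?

Heat released by hot stream: Q = 16.1 × 1.97 × (489 − 234) = 8087.8 kJ/s
Energy balance on cold side (adiabatic exchanger): Q = ṁ_c·Cp_c·(T_c,out − T_c,in)
ṁ_c = 8087.8 / [0.850 × (43.7 − -4.46)] = 197.57 kg/s

ṁ_c = 198 kg/s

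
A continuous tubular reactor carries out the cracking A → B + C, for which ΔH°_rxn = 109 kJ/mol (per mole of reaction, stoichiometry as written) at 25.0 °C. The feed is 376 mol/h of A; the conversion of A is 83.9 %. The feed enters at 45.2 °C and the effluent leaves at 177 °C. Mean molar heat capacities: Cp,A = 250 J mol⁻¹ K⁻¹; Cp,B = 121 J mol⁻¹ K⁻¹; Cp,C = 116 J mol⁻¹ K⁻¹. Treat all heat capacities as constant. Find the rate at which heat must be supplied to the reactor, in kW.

Extent of reaction ξ = 0.839 × 376 = 315.46 mol/h
Reaction term: ξ·ΔH°_rxn = 315.46 × 109 = 34386 kJ/h
Sensible, feed 45.2→25 °C: -1898.8 kJ/h
Outlet flows (mol/h): A 60.536, B 315.46, C 315.46
Sensible, products 25→177 °C: 13665 kJ/h
Q = ΔH = 46151 kJ/h = 12.82 kW
Heat supplied = 12.82 kW

Q_in = 12.8 kW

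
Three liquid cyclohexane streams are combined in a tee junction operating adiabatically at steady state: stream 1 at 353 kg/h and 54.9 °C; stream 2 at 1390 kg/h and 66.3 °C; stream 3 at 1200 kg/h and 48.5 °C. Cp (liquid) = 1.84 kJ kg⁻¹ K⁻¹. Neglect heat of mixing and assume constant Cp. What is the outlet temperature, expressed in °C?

T_out = 57.7 °C

Adiabatic, steady state ⇒ Σ ṁᵢCp,ᵢ(T_out − Tᵢ) = 0
T_out = Σ ṁᵢCp,ᵢTᵢ / Σ ṁᵢCp,ᵢ
      = 312320 / 5415.1 = 57.675 °C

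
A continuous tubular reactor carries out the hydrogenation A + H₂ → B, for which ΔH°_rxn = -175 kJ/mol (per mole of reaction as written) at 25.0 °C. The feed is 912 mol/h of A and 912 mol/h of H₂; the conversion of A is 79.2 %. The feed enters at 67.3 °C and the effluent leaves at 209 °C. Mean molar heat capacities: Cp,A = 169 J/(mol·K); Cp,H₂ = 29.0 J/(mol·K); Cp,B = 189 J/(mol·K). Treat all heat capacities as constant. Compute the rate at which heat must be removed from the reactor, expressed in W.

Q_out = 28300 W

Extent of reaction ξ = 0.792 × 912 = 722.3 mol/h
Reaction term: ξ·ΔH°_rxn = 722.3 × -175 = -126400 kJ/h
Sensible, feed 67.3→25 °C: -7638.4 kJ/h
Outlet flows (mol/h): A 189.7, H₂ 189.7, B 722.3
Sensible, products 25→209 °C: 32030 kJ/h
Q = ΔH = -102010 kJ/h = -28.337 kW
Heat removed = 28337 W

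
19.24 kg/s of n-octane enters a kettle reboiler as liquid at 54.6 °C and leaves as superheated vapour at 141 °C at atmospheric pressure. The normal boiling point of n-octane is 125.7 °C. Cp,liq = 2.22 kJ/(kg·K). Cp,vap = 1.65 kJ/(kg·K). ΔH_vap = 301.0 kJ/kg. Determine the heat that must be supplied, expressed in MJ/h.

liquid 54.6→125.7 °C: 157.84 kJ/kg
vaporisation at 125.7 °C: 301 kJ/kg
vapour 125.7→141 °C: 25.245 kJ/kg
Δh = 157.84 + 301 + 25.245 = 484.09 kJ/kg
Q = ṁ·Δh = 19.24 kg/s × 484.09 kJ/kg = 9313.8 kJ/s
|Q| = 9313.8 kW = 33530 MJ/h

Q = 33500 MJ/h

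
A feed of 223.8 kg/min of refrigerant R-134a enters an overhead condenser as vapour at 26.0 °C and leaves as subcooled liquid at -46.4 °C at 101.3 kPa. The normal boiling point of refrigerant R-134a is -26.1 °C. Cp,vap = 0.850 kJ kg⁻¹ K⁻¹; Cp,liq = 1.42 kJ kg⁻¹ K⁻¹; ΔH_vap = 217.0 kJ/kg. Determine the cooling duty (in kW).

vapour 26.0→-26.1 °C: -44.285 kJ/kg
condensation at -26.1 °C: -217 kJ/kg
liquid -26.1→-46.4 °C: -28.826 kJ/kg
Δh = -44.285 + -217 + -28.826 = -290.11 kJ/kg
Q = ṁ·Δh = 223.8 kg/min × -290.11 kJ/kg = -64927 kJ/min
|Q| = 1082.1 kW

Q_c = 1080 kW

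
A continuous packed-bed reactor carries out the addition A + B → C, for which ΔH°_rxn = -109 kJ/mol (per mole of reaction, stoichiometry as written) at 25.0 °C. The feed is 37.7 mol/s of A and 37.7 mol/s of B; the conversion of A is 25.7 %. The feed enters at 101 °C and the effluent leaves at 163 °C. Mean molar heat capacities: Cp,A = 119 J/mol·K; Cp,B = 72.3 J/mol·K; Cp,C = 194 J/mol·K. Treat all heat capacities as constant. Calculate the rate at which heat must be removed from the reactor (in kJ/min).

Extent of reaction ξ = 0.257 × 37.7 = 9.6889 mol/s
Reaction term: ξ·ΔH°_rxn = 9.6889 × -109 = -1056.1 kJ/s
Sensible, feed 101→25 °C: -548.11 kJ/s
Outlet flows (mol/s): A 28.011, B 28.011, C 9.6889
Sensible, products 25→163 °C: 998.87 kJ/s
Q = ΔH = -605.34 kJ/s = -605.34 kW
Heat removed = 36320 kJ/min

Q_out = 36300 kJ/min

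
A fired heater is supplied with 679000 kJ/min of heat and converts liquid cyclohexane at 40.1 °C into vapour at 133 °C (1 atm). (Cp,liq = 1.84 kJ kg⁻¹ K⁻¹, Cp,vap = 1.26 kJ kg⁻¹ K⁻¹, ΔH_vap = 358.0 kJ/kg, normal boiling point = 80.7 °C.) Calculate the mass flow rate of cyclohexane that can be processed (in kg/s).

ṁ = 22.7 kg/s

Δh = 1.84×(80.7−40.1) + 358.0 + 1.26×(133−80.7) = 498.6 kJ/kg
Q = 679000 kJ/min = 11317 kJ/s = 11317 kJ/s
ṁ = Q/Δh = 11317 / 498.6 = 22.697 kg/s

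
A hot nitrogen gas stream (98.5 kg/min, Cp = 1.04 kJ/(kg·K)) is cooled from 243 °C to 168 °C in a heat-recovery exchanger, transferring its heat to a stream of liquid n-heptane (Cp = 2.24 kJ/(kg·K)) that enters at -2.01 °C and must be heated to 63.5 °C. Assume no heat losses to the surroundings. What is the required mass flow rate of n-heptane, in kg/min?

ṁ_c = 52.4 kg/min

Heat released by hot stream: Q = 98.5 × 1.04 × (243 − 168) = 7683 kJ/min
Energy balance on cold side (adiabatic exchanger): Q = ṁ_c·Cp_c·(T_c,out − T_c,in)
ṁ_c = 7683 / [2.24 × (63.5 − -2.01)] = 52.357 kg/min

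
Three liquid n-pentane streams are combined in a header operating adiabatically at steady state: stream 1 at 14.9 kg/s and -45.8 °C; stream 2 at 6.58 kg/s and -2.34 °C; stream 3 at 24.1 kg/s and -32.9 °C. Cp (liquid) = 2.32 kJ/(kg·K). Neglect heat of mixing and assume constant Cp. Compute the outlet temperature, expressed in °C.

Energy balance with Q = 0: Σ ṁᵢCp,ᵢ(T_out − Tᵢ) = 0
Σ ṁᵢCp,ᵢTᵢ = 14.9×2.32×-45.8 + 6.58×2.32×-2.34 + 24.1×2.32×-32.9 = -3458.4
Σ ṁᵢCp,ᵢ = 14.9×2.32 + 6.58×2.32 + 24.1×2.32 = 105.75
T_out = -3458.4 / 105.75 = -32.705 °C

T_out = -32.7 °C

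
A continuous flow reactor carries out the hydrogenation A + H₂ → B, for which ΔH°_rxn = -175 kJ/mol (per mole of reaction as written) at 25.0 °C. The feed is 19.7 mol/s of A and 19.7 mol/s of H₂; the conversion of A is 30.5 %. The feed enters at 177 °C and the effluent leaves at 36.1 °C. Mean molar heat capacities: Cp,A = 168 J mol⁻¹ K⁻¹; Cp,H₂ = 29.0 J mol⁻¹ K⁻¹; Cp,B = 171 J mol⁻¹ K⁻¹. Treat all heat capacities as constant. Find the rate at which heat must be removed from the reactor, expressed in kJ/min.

Extent of reaction ξ = 0.305 × 19.7 = 6.0085 mol/s
Reaction term: ξ·ΔH°_rxn = 6.0085 × -175 = -1051.5 kJ/s
Sensible, feed 177→25 °C: -589.9 kJ/s
Outlet flows (mol/s): A 13.691, H₂ 13.691, B 6.0085
Sensible, products 25→36.1 °C: 41.344 kJ/s
Q = ΔH = -1600 kJ/s = -1600 kW
Heat removed = 96002 kJ/min

Q_out = 96000 kJ/min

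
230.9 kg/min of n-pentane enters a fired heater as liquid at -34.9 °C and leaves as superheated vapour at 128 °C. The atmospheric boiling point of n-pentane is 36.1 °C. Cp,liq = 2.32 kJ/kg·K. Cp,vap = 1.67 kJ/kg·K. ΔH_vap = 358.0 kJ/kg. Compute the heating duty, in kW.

liquid -34.9→36.1 °C: 164.72 kJ/kg
vaporisation at 36.1 °C: 358 kJ/kg
vapour 36.1→128 °C: 153.47 kJ/kg
Δh = 164.72 + 358 + 153.47 = 676.19 kJ/kg
Q = ṁ·Δh = 230.9 kg/min × 676.19 kJ/kg = 156130 kJ/min
|Q| = 2602.2 kW

Q = 2600 kW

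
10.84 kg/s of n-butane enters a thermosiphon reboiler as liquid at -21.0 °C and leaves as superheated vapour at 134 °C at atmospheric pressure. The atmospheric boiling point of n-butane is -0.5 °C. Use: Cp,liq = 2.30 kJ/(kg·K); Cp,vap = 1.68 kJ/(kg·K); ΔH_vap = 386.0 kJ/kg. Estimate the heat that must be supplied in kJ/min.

liquid -21.0→-0.5 °C: 47.15 kJ/kg
vaporisation at -0.5 °C: 386 kJ/kg
vapour -0.5→134 °C: 225.96 kJ/kg
Δh = 47.15 + 386 + 225.96 = 659.11 kJ/kg
Q = ṁ·Δh = 10.84 kg/s × 659.11 kJ/kg = 7144.8 kJ/s
|Q| = 7144.8 kW = 428690 kJ/min

Q = 429000 kJ/min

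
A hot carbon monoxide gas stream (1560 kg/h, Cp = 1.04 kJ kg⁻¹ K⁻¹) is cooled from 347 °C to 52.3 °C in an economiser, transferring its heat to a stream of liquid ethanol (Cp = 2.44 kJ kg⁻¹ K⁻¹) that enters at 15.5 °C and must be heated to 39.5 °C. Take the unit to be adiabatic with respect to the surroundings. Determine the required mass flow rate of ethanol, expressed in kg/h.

ṁ_c = 8160 kg/h

Heat released by hot stream: Q = 1560 × 1.04 × (347 − 52.3) = 478120 kJ/h
Energy balance on cold side (adiabatic exchanger): Q = ṁ_c·Cp_c·(T_c,out − T_c,in)
ṁ_c = 478120 / [2.44 × (39.5 − 15.5)] = 8164.6 kg/h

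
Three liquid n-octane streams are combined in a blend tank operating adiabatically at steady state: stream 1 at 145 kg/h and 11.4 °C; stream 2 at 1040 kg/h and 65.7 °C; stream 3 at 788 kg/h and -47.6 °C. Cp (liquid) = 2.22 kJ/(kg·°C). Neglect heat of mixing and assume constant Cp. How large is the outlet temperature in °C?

Adiabatic, steady state ⇒ Σ ṁᵢCp,ᵢ(T_out − Tᵢ) = 0
Σ ṁᵢCp,ᵢTᵢ = 145×2.22×11.4 + 1040×2.22×65.7 + 788×2.22×-47.6 = 72088
Σ ṁᵢCp,ᵢ = 145×2.22 + 1040×2.22 + 788×2.22 = 4380.1
T_out = 72088 / 4380.1 = 16.458 °C

T_out = 16.5 °C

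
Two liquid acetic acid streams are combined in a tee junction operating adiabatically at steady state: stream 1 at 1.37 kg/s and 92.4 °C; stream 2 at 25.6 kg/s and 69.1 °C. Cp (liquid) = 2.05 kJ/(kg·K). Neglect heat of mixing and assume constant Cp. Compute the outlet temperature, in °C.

No heat crosses the boundary, so H_out = H_in.
Σ ṁᵢCp,ᵢTᵢ = 1.37×2.05×92.4 + 25.6×2.05×69.1 = 3885.9
Σ ṁᵢCp,ᵢ = 1.37×2.05 + 25.6×2.05 = 55.288
T_out = 3885.9 / 55.288 = 70.284 °C

T_out = 70.3 °C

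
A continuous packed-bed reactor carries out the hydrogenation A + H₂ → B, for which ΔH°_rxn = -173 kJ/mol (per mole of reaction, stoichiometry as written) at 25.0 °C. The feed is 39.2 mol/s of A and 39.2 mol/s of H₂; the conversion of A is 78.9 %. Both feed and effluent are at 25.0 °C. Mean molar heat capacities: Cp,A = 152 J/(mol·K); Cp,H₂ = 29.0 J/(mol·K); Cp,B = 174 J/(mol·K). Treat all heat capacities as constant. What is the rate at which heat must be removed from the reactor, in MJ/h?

Q_out = 19300 MJ/h

Extent of reaction ξ = 0.789 × 39.2 = 30.929 mol/s
Reaction term: ξ·ΔH°_rxn = 30.929 × -173 = -5350.7 kJ/s
Q = ΔH = -5350.7 kJ/s = -5350.7 kW
Heat removed = 19262 MJ/h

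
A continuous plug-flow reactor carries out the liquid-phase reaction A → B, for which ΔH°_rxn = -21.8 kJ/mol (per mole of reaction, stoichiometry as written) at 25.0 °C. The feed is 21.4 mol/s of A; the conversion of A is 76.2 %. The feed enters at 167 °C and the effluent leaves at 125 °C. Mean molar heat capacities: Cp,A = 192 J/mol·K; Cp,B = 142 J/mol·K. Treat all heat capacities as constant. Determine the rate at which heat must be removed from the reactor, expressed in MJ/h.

Q_out = 2190 MJ/h

Extent of reaction ξ = 0.762 × 21.4 = 16.307 mol/s
Reaction term: ξ·ΔH°_rxn = 16.307 × -21.8 = -355.49 kJ/s
Sensible, feed 167→25 °C: -583.45 kJ/s
Outlet flows (mol/s): A 5.0932, B 16.307
Sensible, products 25→125 °C: 329.35 kJ/s
Q = ΔH = -609.59 kJ/s = -609.59 kW
Heat removed = 2194.5 MJ/h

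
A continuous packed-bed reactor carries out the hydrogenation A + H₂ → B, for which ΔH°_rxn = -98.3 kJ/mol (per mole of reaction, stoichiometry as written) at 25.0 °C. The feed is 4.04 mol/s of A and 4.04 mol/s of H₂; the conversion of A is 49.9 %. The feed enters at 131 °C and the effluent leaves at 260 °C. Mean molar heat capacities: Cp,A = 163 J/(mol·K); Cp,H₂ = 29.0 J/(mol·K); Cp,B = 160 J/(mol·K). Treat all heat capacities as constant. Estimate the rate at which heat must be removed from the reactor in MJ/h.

Extent of reaction ξ = 0.499 × 4.04 = 2.016 mol/s
Reaction term: ξ·ΔH°_rxn = 2.016 × -98.3 = -198.17 kJ/s
Sensible, feed 131→25 °C: -82.222 kJ/s
Outlet flows (mol/s): A 2.024, H₂ 2.024, B 2.016
Sensible, products 25→260 °C: 167.12 kJ/s
Q = ΔH = -113.27 kJ/s = -113.27 kW
Heat removed = 407.76 MJ/h

Q_out = 408 MJ/h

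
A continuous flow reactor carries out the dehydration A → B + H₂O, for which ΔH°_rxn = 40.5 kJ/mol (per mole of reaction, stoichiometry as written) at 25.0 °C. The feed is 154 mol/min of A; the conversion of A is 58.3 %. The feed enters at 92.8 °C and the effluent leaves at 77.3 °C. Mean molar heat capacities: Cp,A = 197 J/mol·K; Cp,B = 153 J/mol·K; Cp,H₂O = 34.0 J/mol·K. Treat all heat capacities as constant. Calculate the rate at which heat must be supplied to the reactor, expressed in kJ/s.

Q_in = 52.0 kJ/s

Extent of reaction ξ = 0.583 × 154 = 89.782 mol/min
Reaction term: ξ·ΔH°_rxn = 89.782 × 40.5 = 3636.2 kJ/min
Sensible, feed 92.8→25 °C: -2056.9 kJ/min
Outlet flows (mol/min): A 64.218, B 89.782, H₂O 89.782
Sensible, products 25→77.3 °C: 1539.7 kJ/min
Q = ΔH = 3119 kJ/min = 51.983 kW
Heat supplied = 51.983 kJ/s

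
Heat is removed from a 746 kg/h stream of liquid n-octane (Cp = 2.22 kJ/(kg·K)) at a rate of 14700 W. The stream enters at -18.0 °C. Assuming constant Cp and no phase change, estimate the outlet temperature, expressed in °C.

T_out = -50.0 °C

Q = 14700 W = 52920 kJ/h
ΔT = Q/(ṁ·Cp) = 52920/(746×2.22) = 31.954 K
T_out = -18.0 − 31.954 = -49.954 °C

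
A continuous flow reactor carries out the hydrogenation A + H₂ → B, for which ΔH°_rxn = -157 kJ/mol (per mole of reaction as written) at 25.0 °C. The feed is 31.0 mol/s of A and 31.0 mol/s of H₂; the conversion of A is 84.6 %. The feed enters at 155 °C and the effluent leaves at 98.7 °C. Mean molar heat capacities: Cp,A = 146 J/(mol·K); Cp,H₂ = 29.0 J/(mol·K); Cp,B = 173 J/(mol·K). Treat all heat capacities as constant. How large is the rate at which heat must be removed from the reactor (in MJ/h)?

Q_out = 15900 MJ/h

Extent of reaction ξ = 0.846 × 31.0 = 26.226 mol/s
Reaction term: ξ·ΔH°_rxn = 26.226 × -157 = -4117.5 kJ/s
Sensible, feed 155→25 °C: -705.25 kJ/s
Outlet flows (mol/s): A 4.774, H₂ 4.774, B 26.226
Sensible, products 25→98.7 °C: 395.96 kJ/s
Q = ΔH = -4426.8 kJ/s = -4426.8 kW
Heat removed = 15936 MJ/h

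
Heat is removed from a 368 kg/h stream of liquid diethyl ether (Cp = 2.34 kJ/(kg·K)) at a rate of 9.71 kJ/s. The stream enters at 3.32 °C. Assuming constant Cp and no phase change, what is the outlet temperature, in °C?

Q = 9.71 kJ/s = 34956 kJ/h
ΔT = Q/(ṁ·Cp) = 34956/(368×2.34) = 40.594 K
T_out = 3.32 − 40.594 = -37.274 °C

T_out = -37.3 °C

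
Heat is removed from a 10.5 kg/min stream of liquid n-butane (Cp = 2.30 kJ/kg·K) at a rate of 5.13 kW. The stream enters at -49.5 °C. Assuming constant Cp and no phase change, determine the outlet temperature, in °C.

T_out = -62.2 °C

Q = 5.13 kW = 307.8 kJ/min
ΔT = Q/(ṁ·Cp) = 307.8/(10.5×2.30) = 12.745 K
T_out = -49.5 − 12.745 = -62.245 °C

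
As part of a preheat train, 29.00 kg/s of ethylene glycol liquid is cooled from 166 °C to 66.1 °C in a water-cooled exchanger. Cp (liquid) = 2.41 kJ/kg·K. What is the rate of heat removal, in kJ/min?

Q = ṁ·Cp·ΔT = 29.00 × 2.41 × (66.1 − 166) = -6982 kJ/s
Cooling duty = 418920 kJ/min

Q_c = 419000 kJ/min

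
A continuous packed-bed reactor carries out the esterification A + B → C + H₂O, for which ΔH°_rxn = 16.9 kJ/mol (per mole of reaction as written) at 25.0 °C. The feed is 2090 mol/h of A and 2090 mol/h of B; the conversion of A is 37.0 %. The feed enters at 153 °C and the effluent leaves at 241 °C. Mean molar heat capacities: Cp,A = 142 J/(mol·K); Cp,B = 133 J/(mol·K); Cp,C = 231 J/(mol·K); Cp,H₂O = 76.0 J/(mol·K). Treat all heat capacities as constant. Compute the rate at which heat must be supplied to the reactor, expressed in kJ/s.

Q_in = 19.2 kJ/s

Extent of reaction ξ = 0.370 × 2090 = 773.3 mol/h
Reaction term: ξ·ΔH°_rxn = 773.3 × 16.9 = 13069 kJ/h
Sensible, feed 153→25 °C: -73568 kJ/h
Outlet flows (mol/h): A 1316.7, B 1316.7, C 773.3, H₂O 773.3
Sensible, products 25→241 °C: 129490 kJ/h
Q = ΔH = 68992 kJ/h = 19.164 kW
Heat supplied = 19.164 kJ/s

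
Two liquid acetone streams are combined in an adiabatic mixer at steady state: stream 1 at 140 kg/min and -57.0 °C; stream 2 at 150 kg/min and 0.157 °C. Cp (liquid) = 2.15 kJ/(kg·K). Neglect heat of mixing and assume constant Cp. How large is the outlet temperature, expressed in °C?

T_out = -27.4 °C

No heat crosses the boundary, so H_out = H_in.
T_out = Σ ṁᵢCp,ᵢTᵢ / Σ ṁᵢCp,ᵢ
      = -17106 / 623.5 = -27.436 °C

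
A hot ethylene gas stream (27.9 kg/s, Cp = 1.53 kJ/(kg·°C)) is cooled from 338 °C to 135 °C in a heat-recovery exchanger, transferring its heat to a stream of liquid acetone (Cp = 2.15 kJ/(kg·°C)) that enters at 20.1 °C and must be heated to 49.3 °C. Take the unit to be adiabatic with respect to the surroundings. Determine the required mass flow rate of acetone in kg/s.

Heat released by hot stream: Q = 27.9 × 1.53 × (338 − 135) = 8665.5 kJ/s
Energy balance on cold side (adiabatic exchanger): Q = ṁ_c·Cp_c·(T_c,out − T_c,in)
ṁ_c = 8665.5 / [2.15 × (49.3 − 20.1)] = 138.03 kg/s

ṁ_c = 138 kg/s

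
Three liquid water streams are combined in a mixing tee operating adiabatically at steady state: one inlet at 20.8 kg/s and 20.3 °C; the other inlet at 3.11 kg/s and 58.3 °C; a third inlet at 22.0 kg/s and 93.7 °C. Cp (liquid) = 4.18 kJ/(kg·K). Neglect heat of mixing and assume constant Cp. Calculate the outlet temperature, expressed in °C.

T_out = 58.0 °C

Adiabatic, steady state ⇒ Σ ṁᵢCp,ᵢ(T_out − Tᵢ) = 0
Σ ṁᵢCp,ᵢTᵢ = 20.8×4.18×20.3 + 3.11×4.18×58.3 + 22.0×4.18×93.7 = 11140
Σ ṁᵢCp,ᵢ = 20.8×4.18 + 3.11×4.18 + 22.0×4.18 = 191.9
T_out = 11140 / 191.9 = 58.047 °C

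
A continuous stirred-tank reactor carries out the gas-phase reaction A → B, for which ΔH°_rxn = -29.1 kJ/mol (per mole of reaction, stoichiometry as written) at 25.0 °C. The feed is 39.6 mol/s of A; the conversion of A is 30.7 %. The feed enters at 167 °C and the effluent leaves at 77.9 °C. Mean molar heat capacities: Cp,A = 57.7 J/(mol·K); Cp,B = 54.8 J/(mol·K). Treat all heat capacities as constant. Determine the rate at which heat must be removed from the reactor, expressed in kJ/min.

Extent of reaction ξ = 0.307 × 39.6 = 12.157 mol/s
Reaction term: ξ·ΔH°_rxn = 12.157 × -29.1 = -353.77 kJ/s
Sensible, feed 167→25 °C: -324.46 kJ/s
Outlet flows (mol/s): A 27.443, B 12.157
Sensible, products 25→77.9 °C: 119.01 kJ/s
Q = ΔH = -559.23 kJ/s = -559.23 kW
Heat removed = 33554 kJ/min

Q_out = 33600 kJ/min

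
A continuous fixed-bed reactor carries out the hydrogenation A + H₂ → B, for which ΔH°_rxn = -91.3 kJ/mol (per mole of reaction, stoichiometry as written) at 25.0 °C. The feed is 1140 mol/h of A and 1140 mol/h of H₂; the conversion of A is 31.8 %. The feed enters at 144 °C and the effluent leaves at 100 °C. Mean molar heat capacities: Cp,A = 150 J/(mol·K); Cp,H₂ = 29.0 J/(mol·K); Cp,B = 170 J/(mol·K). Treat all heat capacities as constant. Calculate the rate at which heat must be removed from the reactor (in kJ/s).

Q_out = 11.8 kJ/s

Extent of reaction ξ = 0.318 × 1140 = 362.52 mol/h
Reaction term: ξ·ΔH°_rxn = 362.52 × -91.3 = -33098 kJ/h
Sensible, feed 144→25 °C: -24283 kJ/h
Outlet flows (mol/h): A 777.48, H₂ 777.48, B 362.52
Sensible, products 25→100 °C: 15060 kJ/h
Q = ΔH = -42321 kJ/h = -11.756 kW
Heat removed = 11.756 kJ/s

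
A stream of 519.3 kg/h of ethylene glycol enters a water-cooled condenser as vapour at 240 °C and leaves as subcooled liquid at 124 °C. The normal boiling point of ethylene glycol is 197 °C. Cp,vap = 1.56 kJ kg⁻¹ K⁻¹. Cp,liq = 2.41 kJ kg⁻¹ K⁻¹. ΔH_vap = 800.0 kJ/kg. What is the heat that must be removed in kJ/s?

Q_c = 150 kJ/s

vapour 240→197 °C: -67.08 kJ/kg
condensation at 197 °C: -800 kJ/kg
liquid 197→124 °C: -175.93 kJ/kg
Δh = -67.08 + -800 + -175.93 = -1043 kJ/kg
Q = ṁ·Δh = 519.3 kg/h × -1043 kJ/kg = -541640 kJ/h
|Q| = 150.45 kW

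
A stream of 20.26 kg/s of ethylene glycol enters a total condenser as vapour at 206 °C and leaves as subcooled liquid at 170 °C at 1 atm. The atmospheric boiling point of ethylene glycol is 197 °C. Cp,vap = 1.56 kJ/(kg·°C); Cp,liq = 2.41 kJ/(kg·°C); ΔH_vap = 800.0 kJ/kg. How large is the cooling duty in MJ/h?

vapour 206→197 °C: -14.04 kJ/kg
condensation at 197 °C: -800 kJ/kg
liquid 197→170 °C: -65.07 kJ/kg
Δh = -14.04 + -800 + -65.07 = -879.11 kJ/kg
Q = ṁ·Δh = 20.26 kg/s × -879.11 kJ/kg = -17811 kJ/s
|Q| = 17811 kW = 64119 MJ/h

Q_c = 64100 MJ/h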